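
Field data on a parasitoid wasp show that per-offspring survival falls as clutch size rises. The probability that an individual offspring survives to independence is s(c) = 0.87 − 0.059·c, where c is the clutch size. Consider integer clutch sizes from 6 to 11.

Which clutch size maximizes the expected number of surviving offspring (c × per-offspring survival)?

Expected surviving offspring = c × s(c):
  c=6: 6 × 0.516 = 3.096
  c=7: 7 × 0.457 = 3.199
  c=8: 8 × 0.398 = 3.184
  c=9: 9 × 0.339 = 3.051
  c=10: 10 × 0.280 = 2.800
  c=11: 11 × 0.221 = 2.431
Maximum at c = 7 (3.199 surviving offspring).

7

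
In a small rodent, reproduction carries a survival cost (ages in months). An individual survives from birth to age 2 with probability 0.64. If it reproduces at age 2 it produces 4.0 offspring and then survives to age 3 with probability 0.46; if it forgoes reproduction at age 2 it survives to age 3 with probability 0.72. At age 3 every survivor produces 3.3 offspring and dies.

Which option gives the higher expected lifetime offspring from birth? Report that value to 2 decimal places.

breed at age 2: R₀ = 0.64 × (4.0 + 0.46 × 3.3) = 0.64 × 5.5180 = 3.5315
delay to age 3: R₀ = 0.64 × (0.72 × 3.3) = 0.64 × 2.3760 = 1.5206
Higher: breed at age 2 (3.5315).

3.53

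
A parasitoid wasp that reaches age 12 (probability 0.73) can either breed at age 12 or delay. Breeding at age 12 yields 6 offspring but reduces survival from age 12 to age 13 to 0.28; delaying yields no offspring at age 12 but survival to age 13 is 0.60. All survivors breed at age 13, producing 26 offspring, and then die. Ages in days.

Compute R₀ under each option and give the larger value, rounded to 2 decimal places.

11.39

breed at age 12: R₀ = 0.73 × (6 + 0.28 × 26) = 0.73 × 13.2800 = 9.6944
delay to age 13: R₀ = 0.73 × (0.60 × 26) = 0.73 × 15.6000 = 11.3880
Higher: delay to age 13 (11.3880).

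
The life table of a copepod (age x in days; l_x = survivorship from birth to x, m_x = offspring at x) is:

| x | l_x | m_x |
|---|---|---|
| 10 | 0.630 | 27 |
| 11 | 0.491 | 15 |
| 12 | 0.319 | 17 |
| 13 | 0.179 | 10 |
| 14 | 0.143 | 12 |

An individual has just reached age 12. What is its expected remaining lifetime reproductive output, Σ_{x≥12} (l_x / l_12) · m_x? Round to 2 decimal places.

l_12 = 0.319. Conditional survival from age 12 to x is l_x / l_12.
  x=12: (0.319/0.319) × 17 = 17.0000
  x=13: (0.179/0.319) × 10 = 5.6113
  x=14: (0.143/0.319) × 12 = 5.3793
Sum = 17.0000 + 5.6113 + 5.3793 = 27.9906

27.99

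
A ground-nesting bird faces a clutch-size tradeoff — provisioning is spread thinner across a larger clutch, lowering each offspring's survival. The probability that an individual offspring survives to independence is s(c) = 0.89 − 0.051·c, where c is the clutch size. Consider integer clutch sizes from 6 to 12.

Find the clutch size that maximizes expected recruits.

Expected recruits = c × s(c):
  c=6: 6 × 0.584 = 3.504
  c=7: 7 × 0.533 = 3.731
  c=8: 8 × 0.482 = 3.856
  c=9: 9 × 0.431 = 3.879
  c=10: 10 × 0.380 = 3.800
  c=11: 11 × 0.329 = 3.619
  c=12: 12 × 0.278 = 3.336
Maximum at c = 9 (3.879 recruits).

9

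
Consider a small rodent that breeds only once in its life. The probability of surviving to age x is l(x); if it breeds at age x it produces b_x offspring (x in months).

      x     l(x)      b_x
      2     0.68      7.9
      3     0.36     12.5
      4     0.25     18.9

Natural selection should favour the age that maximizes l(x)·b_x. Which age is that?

Expected offspring if breeding at age x = l(x) × b_x:
  age 2: 0.68 × 7.9 = 5.372
  age 3: 0.36 × 12.5 = 4.500
  age 4: 0.25 × 18.9 = 4.725
Maximum at age 2 (5.372).

2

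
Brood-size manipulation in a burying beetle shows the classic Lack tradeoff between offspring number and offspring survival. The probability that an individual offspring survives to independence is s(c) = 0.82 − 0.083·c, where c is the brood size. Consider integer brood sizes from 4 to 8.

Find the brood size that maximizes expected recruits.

Expected recruits = c × s(c):
  c=4: 4 × 0.488 = 1.952
  c=5: 5 × 0.405 = 2.025
  c=6: 6 × 0.322 = 1.932
  c=7: 7 × 0.239 = 1.673
  c=8: 8 × 0.156 = 1.248
Maximum at c = 5 (2.025 recruits).

5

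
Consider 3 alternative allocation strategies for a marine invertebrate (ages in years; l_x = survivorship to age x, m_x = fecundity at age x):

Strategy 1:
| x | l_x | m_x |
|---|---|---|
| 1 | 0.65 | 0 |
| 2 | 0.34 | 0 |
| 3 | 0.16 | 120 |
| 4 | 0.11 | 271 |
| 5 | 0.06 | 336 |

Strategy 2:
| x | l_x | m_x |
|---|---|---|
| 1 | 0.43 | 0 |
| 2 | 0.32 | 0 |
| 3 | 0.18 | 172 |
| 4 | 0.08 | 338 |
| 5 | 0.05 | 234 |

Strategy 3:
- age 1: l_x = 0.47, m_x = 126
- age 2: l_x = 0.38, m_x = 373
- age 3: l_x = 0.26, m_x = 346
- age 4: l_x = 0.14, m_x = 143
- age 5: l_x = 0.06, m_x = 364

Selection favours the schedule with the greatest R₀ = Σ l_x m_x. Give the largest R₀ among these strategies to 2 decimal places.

Strategy 1: R₀ = 0.65×0 + 0.34×0 + 0.16×120 + 0.11×271 + 0.06×336 = 69.1700
Strategy 2: R₀ = 0.43×0 + 0.32×0 + 0.18×172 + 0.08×338 + 0.05×234 = 69.7000
Strategy 3: R₀ = 0.47×126 + 0.38×373 + 0.26×346 + 0.14×143 + 0.06×364 = 332.7800
Highest R₀: strategy 3 with 332.7800.

332.78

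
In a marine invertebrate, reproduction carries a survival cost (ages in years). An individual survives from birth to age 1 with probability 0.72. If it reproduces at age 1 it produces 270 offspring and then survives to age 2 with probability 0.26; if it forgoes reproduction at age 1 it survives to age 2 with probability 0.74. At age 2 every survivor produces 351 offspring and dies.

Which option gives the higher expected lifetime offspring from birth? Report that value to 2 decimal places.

260.11

breed at age 1: R₀ = 0.72 × (270 + 0.26 × 351) = 0.72 × 361.2600 = 260.1072
delay to age 2: R₀ = 0.72 × (0.74 × 351) = 0.72 × 259.7400 = 187.0128
Higher: breed at age 1 (260.1072).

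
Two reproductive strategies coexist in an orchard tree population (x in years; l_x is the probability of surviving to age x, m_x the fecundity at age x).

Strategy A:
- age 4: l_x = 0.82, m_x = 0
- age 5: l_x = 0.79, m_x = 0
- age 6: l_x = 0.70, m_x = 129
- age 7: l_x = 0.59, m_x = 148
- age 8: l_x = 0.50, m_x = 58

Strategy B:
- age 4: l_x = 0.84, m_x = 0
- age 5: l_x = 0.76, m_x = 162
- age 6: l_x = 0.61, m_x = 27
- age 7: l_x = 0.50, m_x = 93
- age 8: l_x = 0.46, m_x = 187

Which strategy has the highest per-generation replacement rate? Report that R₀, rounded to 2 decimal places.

272.11

Strategy A: R₀ = 0.82×0 + 0.79×0 + 0.70×129 + 0.59×148 + 0.50×58 = 206.6200
Strategy B: R₀ = 0.84×0 + 0.76×162 + 0.61×27 + 0.50×93 + 0.46×187 = 272.1100
Highest R₀: strategy B with 272.1100.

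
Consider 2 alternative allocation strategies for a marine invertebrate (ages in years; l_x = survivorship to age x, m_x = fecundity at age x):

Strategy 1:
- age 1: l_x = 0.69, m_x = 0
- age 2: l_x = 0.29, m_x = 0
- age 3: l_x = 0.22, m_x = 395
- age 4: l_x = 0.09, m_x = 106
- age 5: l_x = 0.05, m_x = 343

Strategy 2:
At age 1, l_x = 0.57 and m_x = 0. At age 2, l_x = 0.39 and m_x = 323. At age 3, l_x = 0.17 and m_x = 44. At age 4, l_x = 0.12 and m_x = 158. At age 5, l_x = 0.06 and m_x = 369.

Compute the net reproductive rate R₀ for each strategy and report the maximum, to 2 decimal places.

Strategy 1: R₀ = 0.69×0 + 0.29×0 + 0.22×395 + 0.09×106 + 0.05×343 = 113.5900
Strategy 2: R₀ = 0.57×0 + 0.39×323 + 0.17×44 + 0.12×158 + 0.06×369 = 174.5500
Highest R₀: strategy 2 with 174.5500.

174.55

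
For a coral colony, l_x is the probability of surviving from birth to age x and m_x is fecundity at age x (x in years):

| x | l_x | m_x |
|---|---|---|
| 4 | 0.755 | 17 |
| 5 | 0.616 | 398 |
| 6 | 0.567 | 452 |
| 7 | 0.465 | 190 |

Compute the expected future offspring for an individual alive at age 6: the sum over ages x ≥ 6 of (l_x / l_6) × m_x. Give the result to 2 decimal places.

l_6 = 0.567. Conditional survival from age 6 to x is l_x / l_6.
  x=6: (0.567/0.567) × 452 = 452.0000
  x=7: (0.465/0.567) × 190 = 155.8201
Sum = 452.0000 + 155.8201 = 607.8201

607.82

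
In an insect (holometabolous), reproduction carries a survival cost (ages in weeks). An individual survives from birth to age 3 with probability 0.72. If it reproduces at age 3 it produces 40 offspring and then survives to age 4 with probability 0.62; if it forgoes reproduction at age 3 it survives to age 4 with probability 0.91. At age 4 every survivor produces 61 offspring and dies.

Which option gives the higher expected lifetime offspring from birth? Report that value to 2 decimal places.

breed at age 3: R₀ = 0.72 × (40 + 0.62 × 61) = 0.72 × 77.8200 = 56.0304
delay to age 4: R₀ = 0.72 × (0.91 × 61) = 0.72 × 55.5100 = 39.9672
Higher: breed at age 3 (56.0304).

56.03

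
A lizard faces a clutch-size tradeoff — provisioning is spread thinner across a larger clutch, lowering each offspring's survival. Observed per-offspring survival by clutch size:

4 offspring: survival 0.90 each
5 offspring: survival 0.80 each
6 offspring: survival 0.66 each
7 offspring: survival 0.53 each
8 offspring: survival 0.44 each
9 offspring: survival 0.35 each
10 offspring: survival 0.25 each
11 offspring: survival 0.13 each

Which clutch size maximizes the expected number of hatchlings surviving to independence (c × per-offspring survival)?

Expected hatchlings surviving to independence = c × s(c):
  c=4: 4 × 0.90 = 3.600
  c=5: 5 × 0.80 = 4.000
  c=6: 6 × 0.66 = 3.960
  c=7: 7 × 0.53 = 3.710
  c=8: 8 × 0.44 = 3.520
  c=9: 9 × 0.35 = 3.150
  c=10: 10 × 0.25 = 2.500
  c=11: 11 × 0.13 = 1.430
Maximum at c = 5 (4.000 hatchlings surviving to independence).

5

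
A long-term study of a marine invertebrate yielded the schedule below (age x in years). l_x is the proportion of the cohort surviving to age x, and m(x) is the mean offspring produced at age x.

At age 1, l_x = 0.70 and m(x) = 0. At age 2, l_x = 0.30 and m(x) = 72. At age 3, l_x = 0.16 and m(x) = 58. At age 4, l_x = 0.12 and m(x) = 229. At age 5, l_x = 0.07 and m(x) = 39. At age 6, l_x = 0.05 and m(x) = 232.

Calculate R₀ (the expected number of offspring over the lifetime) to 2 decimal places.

R₀ = Σ l_x m(x):
  age 1: 0.70 × 0 = 0.0000
  age 2: 0.30 × 72 = 21.6000
  age 3: 0.16 × 58 = 9.2800
  age 4: 0.12 × 229 = 27.4800
  age 5: 0.07 × 39 = 2.7300
  age 6: 0.05 × 232 = 11.6000
R₀ = 0.0000 + 21.6000 + 9.2800 + 27.4800 + 2.7300 + 11.6000 = 72.6900

72.69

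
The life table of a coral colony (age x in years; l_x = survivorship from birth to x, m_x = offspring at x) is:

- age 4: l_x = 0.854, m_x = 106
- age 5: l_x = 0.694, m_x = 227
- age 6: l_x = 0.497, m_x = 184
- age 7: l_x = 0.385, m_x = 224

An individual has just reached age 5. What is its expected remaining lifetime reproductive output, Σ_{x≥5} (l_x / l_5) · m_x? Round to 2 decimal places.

483.03

l_5 = 0.694. Conditional survival from age 5 to x is l_x / l_5.
  x=5: (0.694/0.694) × 227 = 227.0000
  x=6: (0.497/0.694) × 184 = 131.7695
  x=7: (0.385/0.694) × 224 = 124.2651
Sum = 227.0000 + 131.7695 + 124.2651 = 483.0346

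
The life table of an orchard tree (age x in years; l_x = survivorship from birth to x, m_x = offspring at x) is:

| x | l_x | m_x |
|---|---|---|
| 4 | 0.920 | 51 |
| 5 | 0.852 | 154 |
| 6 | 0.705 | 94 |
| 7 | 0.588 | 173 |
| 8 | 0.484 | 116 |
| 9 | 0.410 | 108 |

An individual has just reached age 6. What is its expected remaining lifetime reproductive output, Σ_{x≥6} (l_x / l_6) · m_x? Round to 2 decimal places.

l_6 = 0.705. Conditional survival from age 6 to x is l_x / l_6.
  x=6: (0.705/0.705) × 94 = 94.0000
  x=7: (0.588/0.705) × 173 = 144.2894
  x=8: (0.484/0.705) × 116 = 79.6369
  x=9: (0.410/0.705) × 108 = 62.8085
Sum = 94.0000 + 144.2894 + 79.6369 + 62.8085 = 380.7348

380.73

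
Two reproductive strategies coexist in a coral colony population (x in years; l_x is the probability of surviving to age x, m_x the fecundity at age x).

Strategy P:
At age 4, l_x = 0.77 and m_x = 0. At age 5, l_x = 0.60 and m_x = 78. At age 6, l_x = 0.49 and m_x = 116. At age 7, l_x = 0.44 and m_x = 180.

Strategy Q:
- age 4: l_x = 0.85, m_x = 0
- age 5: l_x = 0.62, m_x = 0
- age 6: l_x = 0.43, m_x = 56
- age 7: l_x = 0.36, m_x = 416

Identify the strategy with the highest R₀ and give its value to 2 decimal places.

Strategy P: R₀ = 0.77×0 + 0.60×78 + 0.49×116 + 0.44×180 = 182.8400
Strategy Q: R₀ = 0.85×0 + 0.62×0 + 0.43×56 + 0.36×416 = 173.8400
Highest R₀: strategy P with 182.8400.

182.84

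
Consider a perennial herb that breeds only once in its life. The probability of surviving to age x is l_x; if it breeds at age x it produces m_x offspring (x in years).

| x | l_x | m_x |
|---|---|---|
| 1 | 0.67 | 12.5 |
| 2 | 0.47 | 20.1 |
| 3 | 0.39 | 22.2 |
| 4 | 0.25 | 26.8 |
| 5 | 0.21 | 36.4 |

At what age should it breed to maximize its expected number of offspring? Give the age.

2

Expected offspring if breeding at age x = l_x × m_x:
  age 1: 0.67 × 12.5 = 8.375
  age 2: 0.47 × 20.1 = 9.447
  age 3: 0.39 × 22.2 = 8.658
  age 4: 0.25 × 26.8 = 6.700
  age 5: 0.21 × 36.4 = 7.644
Maximum at age 2 (9.447).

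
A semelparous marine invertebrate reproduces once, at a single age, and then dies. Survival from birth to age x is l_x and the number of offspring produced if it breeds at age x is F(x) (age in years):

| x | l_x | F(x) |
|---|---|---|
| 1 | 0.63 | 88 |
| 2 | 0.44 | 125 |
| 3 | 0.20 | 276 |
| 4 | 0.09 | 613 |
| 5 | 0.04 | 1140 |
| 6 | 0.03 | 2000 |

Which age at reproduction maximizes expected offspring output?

6

Expected offspring if breeding at age x = l_x × F(x):
  age 1: 0.63 × 88 = 55.440
  age 2: 0.44 × 125 = 55.000
  age 3: 0.20 × 276 = 55.200
  age 4: 0.09 × 613 = 55.170
  age 5: 0.04 × 1140 = 45.600
  age 6: 0.03 × 2000 = 60.000
Maximum at age 6 (60.000).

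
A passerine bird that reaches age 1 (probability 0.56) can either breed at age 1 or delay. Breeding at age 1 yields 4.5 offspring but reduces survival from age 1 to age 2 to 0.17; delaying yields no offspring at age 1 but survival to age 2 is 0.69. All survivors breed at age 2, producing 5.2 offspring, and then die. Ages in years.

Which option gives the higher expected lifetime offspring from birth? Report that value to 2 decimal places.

breed at age 1: R₀ = 0.56 × (4.5 + 0.17 × 5.2) = 0.56 × 5.3840 = 3.0150
delay to age 2: R₀ = 0.56 × (0.69 × 5.2) = 0.56 × 3.5880 = 2.0093
Higher: breed at age 1 (3.0150).

3.02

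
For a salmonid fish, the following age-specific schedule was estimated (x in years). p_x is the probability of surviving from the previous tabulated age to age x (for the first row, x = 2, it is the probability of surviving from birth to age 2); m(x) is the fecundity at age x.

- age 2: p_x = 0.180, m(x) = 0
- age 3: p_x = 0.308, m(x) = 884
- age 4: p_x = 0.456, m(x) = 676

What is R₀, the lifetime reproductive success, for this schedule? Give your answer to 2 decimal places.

66.10

Survivorship from birth: l_x = p_2·p_3·…·p_x.
  l_2 = 0.18000
  l_3 = 0.05544
  l_4 = 0.02528
R₀ = Σ l_x m(x):
  age 2: 0.18000 × 0 = 0.0000
  age 3: 0.05544 × 884 = 49.0090
  age 4: 0.02528 × 676 = 17.0893
R₀ = 0.0000 + 49.0090 + 17.0893 = 66.0982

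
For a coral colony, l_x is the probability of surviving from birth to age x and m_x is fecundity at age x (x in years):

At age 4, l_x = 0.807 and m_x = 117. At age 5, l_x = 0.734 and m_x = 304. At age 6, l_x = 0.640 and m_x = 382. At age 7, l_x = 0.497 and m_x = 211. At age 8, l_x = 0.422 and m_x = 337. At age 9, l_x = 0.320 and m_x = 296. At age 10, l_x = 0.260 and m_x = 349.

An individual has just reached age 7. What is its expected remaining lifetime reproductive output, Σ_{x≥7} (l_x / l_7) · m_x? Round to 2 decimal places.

l_7 = 0.497. Conditional survival from age 7 to x is l_x / l_7.
  x=7: (0.497/0.497) × 211 = 211.0000
  x=8: (0.422/0.497) × 337 = 286.1449
  x=9: (0.320/0.497) × 296 = 190.5835
  x=10: (0.260/0.497) × 349 = 182.5755
Sum = 211.0000 + 286.1449 + 190.5835 + 182.5755 = 870.3038

870.30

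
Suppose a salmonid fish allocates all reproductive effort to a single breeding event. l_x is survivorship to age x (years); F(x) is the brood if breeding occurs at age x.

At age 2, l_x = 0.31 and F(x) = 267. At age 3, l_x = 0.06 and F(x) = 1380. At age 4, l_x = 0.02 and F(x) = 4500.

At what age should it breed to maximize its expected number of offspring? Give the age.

4

Expected offspring if breeding at age x = l_x × F(x):
  age 2: 0.31 × 267 = 82.770
  age 3: 0.06 × 1380 = 82.800
  age 4: 0.02 × 4500 = 90.000
Maximum at age 4 (90.000).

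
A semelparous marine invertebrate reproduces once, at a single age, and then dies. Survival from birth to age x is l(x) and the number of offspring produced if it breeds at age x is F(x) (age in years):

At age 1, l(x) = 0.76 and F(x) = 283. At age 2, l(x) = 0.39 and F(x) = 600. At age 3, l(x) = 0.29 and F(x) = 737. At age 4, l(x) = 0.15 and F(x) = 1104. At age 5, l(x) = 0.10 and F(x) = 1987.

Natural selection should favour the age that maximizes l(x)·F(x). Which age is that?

2

Expected offspring if breeding at age x = l(x) × F(x):
  age 1: 0.76 × 283 = 215.080
  age 2: 0.39 × 600 = 234.000
  age 3: 0.29 × 737 = 213.730
  age 4: 0.15 × 1104 = 165.600
  age 5: 0.10 × 1987 = 198.700
Maximum at age 2 (234.000).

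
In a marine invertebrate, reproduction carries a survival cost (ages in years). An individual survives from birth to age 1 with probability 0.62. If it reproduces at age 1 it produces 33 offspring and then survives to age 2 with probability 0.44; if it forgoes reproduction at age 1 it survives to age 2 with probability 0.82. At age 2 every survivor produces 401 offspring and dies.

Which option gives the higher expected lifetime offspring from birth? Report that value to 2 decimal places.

203.87

breed at age 1: R₀ = 0.62 × (33 + 0.44 × 401) = 0.62 × 209.4400 = 129.8528
delay to age 2: R₀ = 0.62 × (0.82 × 401) = 0.62 × 328.8200 = 203.8684
Higher: delay to age 2 (203.8684).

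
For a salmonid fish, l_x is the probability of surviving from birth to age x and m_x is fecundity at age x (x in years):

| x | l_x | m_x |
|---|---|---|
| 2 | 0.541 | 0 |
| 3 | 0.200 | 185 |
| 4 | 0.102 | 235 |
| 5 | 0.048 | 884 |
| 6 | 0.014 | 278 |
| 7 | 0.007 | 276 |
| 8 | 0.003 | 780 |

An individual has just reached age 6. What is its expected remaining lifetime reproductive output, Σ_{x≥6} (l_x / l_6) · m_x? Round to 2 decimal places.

583.14

l_6 = 0.014. Conditional survival from age 6 to x is l_x / l_6.
  x=6: (0.014/0.014) × 278 = 278.0000
  x=7: (0.007/0.014) × 276 = 138.0000
  x=8: (0.003/0.014) × 780 = 167.1429
Sum = 278.0000 + 138.0000 + 167.1429 = 583.1429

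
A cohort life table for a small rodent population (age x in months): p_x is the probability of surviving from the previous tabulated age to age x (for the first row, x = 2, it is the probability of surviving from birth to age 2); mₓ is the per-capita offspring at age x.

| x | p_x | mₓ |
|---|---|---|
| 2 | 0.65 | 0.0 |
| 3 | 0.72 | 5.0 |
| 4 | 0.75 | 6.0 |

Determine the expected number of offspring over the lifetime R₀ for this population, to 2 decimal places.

4.45

Survivorship from birth: l_x = p_2·p_3·…·p_x.
  l_2 = 0.65000
  l_3 = 0.46800
  l_4 = 0.35100
R₀ = Σ l_x mₓ:
  age 2: 0.65000 × 0.0 = 0.0000
  age 3: 0.46800 × 5.0 = 2.3400
  age 4: 0.35100 × 6.0 = 2.1060
R₀ = 0.0000 + 2.3400 + 2.1060 = 4.4460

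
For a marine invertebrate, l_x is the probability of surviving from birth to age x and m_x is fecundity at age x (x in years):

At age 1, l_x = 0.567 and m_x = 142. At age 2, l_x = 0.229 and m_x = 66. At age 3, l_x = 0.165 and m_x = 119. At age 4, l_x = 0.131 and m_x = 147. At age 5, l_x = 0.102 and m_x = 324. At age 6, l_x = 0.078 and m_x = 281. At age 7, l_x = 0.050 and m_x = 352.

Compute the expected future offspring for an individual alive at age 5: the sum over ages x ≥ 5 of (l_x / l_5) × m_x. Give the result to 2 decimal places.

l_5 = 0.102. Conditional survival from age 5 to x is l_x / l_5.
  x=5: (0.102/0.102) × 324 = 324.0000
  x=6: (0.078/0.102) × 281 = 214.8824
  x=7: (0.050/0.102) × 352 = 172.5490
Sum = 324.0000 + 214.8824 + 172.5490 = 711.4314

711.43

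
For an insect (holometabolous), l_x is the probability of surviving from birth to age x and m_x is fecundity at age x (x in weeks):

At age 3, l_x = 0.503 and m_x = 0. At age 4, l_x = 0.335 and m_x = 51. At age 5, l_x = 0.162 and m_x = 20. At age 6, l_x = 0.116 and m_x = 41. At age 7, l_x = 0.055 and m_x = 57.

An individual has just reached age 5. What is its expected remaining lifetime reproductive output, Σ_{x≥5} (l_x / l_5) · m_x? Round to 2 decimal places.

l_5 = 0.162. Conditional survival from age 5 to x is l_x / l_5.
  x=5: (0.162/0.162) × 20 = 20.0000
  x=6: (0.116/0.162) × 41 = 29.3580
  x=7: (0.055/0.162) × 57 = 19.3519
Sum = 20.0000 + 29.3580 + 19.3519 = 68.7099

68.71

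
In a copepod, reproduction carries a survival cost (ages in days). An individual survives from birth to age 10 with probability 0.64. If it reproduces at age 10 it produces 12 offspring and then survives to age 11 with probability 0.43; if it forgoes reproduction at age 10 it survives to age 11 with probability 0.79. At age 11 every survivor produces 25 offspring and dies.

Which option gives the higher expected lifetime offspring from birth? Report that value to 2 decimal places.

14.56

breed at age 10: R₀ = 0.64 × (12 + 0.43 × 25) = 0.64 × 22.7500 = 14.5600
delay to age 11: R₀ = 0.64 × (0.79 × 25) = 0.64 × 19.7500 = 12.6400
Higher: breed at age 10 (14.5600).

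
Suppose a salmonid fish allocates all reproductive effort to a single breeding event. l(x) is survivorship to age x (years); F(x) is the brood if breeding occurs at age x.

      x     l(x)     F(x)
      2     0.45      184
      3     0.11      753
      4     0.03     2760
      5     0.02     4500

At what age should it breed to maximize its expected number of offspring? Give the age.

Expected offspring if breeding at age x = l(x) × F(x):
  age 2: 0.45 × 184 = 82.800
  age 3: 0.11 × 753 = 82.830
  age 4: 0.03 × 2760 = 82.800
  age 5: 0.02 × 4500 = 90.000
Maximum at age 5 (90.000).

5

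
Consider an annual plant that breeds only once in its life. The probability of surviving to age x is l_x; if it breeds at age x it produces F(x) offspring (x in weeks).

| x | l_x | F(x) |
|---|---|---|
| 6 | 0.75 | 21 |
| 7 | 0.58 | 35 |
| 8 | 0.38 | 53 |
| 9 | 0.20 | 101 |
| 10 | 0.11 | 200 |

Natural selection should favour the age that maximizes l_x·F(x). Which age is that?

10

Expected offspring if breeding at age x = l_x × F(x):
  age 6: 0.75 × 21 = 15.750
  age 7: 0.58 × 35 = 20.300
  age 8: 0.38 × 53 = 20.140
  age 9: 0.20 × 101 = 20.200
  age 10: 0.11 × 200 = 22.000
Maximum at age 10 (22.000).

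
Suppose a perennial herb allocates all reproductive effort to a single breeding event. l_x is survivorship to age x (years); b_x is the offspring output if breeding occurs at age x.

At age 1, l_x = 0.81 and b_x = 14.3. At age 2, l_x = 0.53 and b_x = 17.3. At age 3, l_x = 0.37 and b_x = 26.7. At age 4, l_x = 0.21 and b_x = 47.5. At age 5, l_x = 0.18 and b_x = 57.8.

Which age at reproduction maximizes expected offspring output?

1

Expected offspring if breeding at age x = l_x × b_x:
  age 1: 0.81 × 14.3 = 11.583
  age 2: 0.53 × 17.3 = 9.169
  age 3: 0.37 × 26.7 = 9.879
  age 4: 0.21 × 47.5 = 9.975
  age 5: 0.18 × 57.8 = 10.404
Maximum at age 1 (11.583).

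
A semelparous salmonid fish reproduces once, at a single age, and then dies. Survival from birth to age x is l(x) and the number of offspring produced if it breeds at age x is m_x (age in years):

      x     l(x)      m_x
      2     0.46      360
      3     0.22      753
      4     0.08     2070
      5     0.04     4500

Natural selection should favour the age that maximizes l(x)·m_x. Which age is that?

5

Expected offspring if breeding at age x = l(x) × m_x:
  age 2: 0.46 × 360 = 165.600
  age 3: 0.22 × 753 = 165.660
  age 4: 0.08 × 2070 = 165.600
  age 5: 0.04 × 4500 = 180.000
Maximum at age 5 (180.000).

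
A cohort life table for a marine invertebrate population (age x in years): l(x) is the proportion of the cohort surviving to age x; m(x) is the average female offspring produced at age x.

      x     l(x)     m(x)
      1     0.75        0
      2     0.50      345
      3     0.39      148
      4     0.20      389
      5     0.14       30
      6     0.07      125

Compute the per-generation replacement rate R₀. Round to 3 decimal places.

R₀ = Σ l(x) m(x):
  age 1: 0.75 × 0 = 0.0000
  age 2: 0.50 × 345 = 172.5000
  age 3: 0.39 × 148 = 57.7200
  age 4: 0.20 × 389 = 77.8000
  age 5: 0.14 × 30 = 4.2000
  age 6: 0.07 × 125 = 8.7500
R₀ = 0.0000 + 172.5000 + 57.7200 + 77.8000 + 4.2000 + 8.7500 = 320.9700

320.970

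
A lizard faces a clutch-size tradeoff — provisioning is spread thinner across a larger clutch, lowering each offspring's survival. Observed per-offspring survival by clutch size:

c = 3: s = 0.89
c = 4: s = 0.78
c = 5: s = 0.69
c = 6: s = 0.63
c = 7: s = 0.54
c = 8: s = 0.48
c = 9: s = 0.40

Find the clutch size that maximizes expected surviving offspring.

8

Expected surviving offspring = c × s(c):
  c=3: 3 × 0.89 = 2.670
  c=4: 4 × 0.78 = 3.120
  c=5: 5 × 0.69 = 3.450
  c=6: 6 × 0.63 = 3.780
  c=7: 7 × 0.54 = 3.780
  c=8: 8 × 0.48 = 3.840
  c=9: 9 × 0.40 = 3.600
Maximum at c = 8 (3.840 surviving offspring).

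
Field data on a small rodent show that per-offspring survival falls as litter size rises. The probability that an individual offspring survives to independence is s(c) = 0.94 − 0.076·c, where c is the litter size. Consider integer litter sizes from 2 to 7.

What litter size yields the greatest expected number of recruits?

Expected recruits = c × s(c):
  c=2: 2 × 0.788 = 1.576
  c=3: 3 × 0.712 = 2.136
  c=4: 4 × 0.636 = 2.544
  c=5: 5 × 0.560 = 2.800
  c=6: 6 × 0.484 = 2.904
  c=7: 7 × 0.408 = 2.856
Maximum at c = 6 (2.904 recruits).

6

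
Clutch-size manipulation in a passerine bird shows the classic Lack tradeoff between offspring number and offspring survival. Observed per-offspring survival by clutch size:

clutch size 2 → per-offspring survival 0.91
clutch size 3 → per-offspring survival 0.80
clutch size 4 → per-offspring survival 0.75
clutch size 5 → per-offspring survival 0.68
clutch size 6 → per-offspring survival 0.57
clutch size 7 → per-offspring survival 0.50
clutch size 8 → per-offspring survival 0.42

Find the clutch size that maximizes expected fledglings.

Expected fledglings = c × s(c):
  c=2: 2 × 0.91 = 1.820
  c=3: 3 × 0.80 = 2.400
  c=4: 4 × 0.75 = 3.000
  c=5: 5 × 0.68 = 3.400
  c=6: 6 × 0.57 = 3.420
  c=7: 7 × 0.50 = 3.500
  c=8: 8 × 0.42 = 3.360
Maximum at c = 7 (3.500 fledglings).

7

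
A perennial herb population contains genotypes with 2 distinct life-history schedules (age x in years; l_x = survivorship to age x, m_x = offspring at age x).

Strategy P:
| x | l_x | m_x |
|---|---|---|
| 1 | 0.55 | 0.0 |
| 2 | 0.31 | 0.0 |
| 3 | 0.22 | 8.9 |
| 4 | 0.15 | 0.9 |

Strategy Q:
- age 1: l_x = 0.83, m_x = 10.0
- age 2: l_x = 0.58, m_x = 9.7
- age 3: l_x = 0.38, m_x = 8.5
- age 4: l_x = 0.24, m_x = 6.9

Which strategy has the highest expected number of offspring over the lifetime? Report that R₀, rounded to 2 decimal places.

18.81

Strategy P: R₀ = 0.55×0.0 + 0.31×0.0 + 0.22×8.9 + 0.15×0.9 = 2.0930
Strategy Q: R₀ = 0.83×10.0 + 0.58×9.7 + 0.38×8.5 + 0.24×6.9 = 18.8120
Highest R₀: strategy Q with 18.8120.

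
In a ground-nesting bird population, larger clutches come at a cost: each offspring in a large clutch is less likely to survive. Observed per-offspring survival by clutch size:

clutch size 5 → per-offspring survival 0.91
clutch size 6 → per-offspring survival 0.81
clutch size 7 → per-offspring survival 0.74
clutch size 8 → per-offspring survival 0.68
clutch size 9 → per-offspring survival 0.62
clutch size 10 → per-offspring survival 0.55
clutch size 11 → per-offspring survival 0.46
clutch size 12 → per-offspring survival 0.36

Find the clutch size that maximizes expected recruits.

9

Expected recruits = c × s(c):
  c=5: 5 × 0.91 = 4.550
  c=6: 6 × 0.81 = 4.860
  c=7: 7 × 0.74 = 5.180
  c=8: 8 × 0.68 = 5.440
  c=9: 9 × 0.62 = 5.580
  c=10: 10 × 0.55 = 5.500
  c=11: 11 × 0.46 = 5.060
  c=12: 12 × 0.36 = 4.320
Maximum at c = 9 (5.580 recruits).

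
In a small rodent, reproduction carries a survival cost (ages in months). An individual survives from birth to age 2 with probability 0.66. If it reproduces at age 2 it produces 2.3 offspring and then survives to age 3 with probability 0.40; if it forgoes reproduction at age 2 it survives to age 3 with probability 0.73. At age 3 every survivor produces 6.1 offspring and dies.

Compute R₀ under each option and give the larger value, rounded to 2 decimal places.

3.13

breed at age 2: R₀ = 0.66 × (2.3 + 0.40 × 6.1) = 0.66 × 4.7400 = 3.1284
delay to age 3: R₀ = 0.66 × (0.73 × 6.1) = 0.66 × 4.4530 = 2.9390
Higher: breed at age 2 (3.1284).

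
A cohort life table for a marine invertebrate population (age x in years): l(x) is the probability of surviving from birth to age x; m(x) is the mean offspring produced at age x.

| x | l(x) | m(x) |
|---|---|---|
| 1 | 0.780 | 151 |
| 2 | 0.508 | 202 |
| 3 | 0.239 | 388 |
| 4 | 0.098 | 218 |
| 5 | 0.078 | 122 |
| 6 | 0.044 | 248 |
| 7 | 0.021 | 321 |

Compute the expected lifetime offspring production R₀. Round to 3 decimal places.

361.661

R₀ = Σ l(x) m(x):
  age 1: 0.780 × 151 = 117.7800
  age 2: 0.508 × 202 = 102.6160
  age 3: 0.239 × 388 = 92.7320
  age 4: 0.098 × 218 = 21.3640
  age 5: 0.078 × 122 = 9.5160
  age 6: 0.044 × 248 = 10.9120
  age 7: 0.021 × 321 = 6.7410
R₀ = 117.7800 + 102.6160 + 92.7320 + 21.3640 + 9.5160 + 10.9120 + 6.7410 = 361.6610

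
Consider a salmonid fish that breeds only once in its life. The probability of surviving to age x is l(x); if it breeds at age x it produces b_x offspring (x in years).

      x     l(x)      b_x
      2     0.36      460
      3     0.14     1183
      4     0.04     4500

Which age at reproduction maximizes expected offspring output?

4

Expected offspring if breeding at age x = l(x) × b_x:
  age 2: 0.36 × 460 = 165.600
  age 3: 0.14 × 1183 = 165.620
  age 4: 0.04 × 4500 = 180.000
Maximum at age 4 (180.000).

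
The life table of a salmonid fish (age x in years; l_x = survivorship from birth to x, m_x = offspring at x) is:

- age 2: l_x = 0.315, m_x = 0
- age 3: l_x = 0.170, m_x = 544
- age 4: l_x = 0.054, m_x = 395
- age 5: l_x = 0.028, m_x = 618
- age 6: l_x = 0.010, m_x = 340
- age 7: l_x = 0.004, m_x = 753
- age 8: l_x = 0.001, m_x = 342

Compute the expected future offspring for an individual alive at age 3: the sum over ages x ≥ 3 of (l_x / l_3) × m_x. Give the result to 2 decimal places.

l_3 = 0.170. Conditional survival from age 3 to x is l_x / l_3.
  x=3: (0.170/0.170) × 544 = 544.0000
  x=4: (0.054/0.170) × 395 = 125.4706
  x=5: (0.028/0.170) × 618 = 101.7882
  x=6: (0.010/0.170) × 340 = 20.0000
  x=7: (0.004/0.170) × 753 = 17.7176
  x=8: (0.001/0.170) × 342 = 2.0118
Sum = 544.0000 + 125.4706 + 101.7882 + 20.0000 + 17.7176 + 2.0118 = 810.9882

810.99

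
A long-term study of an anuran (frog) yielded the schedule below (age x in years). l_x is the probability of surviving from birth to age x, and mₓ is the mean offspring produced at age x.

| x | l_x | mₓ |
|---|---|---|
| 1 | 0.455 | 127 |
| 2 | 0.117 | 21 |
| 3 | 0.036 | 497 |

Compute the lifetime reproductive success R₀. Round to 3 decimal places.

78.134

R₀ = Σ l_x mₓ:
  age 1: 0.455 × 127 = 57.7850
  age 2: 0.117 × 21 = 2.4570
  age 3: 0.036 × 497 = 17.8920
R₀ = 57.7850 + 2.4570 + 17.8920 = 78.1340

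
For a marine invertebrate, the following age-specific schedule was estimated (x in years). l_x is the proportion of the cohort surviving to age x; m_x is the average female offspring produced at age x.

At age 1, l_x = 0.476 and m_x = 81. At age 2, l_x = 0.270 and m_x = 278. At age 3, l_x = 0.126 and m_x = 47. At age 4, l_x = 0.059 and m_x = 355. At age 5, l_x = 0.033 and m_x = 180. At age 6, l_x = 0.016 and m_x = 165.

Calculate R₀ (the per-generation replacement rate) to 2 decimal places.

149.06

R₀ = Σ l_x m_x:
  age 1: 0.476 × 81 = 38.5560
  age 2: 0.270 × 278 = 75.0600
  age 3: 0.126 × 47 = 5.9220
  age 4: 0.059 × 355 = 20.9450
  age 5: 0.033 × 180 = 5.9400
  age 6: 0.016 × 165 = 2.6400
R₀ = 38.5560 + 75.0600 + 5.9220 + 20.9450 + 5.9400 + 2.6400 = 149.0630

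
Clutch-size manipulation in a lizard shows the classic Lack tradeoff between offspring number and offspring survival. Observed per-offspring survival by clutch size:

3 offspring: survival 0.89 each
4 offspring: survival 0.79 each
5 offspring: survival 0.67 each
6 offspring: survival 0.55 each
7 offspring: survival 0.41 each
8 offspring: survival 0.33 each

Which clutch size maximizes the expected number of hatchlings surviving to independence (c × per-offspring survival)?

Expected hatchlings surviving to independence = c × s(c):
  c=3: 3 × 0.89 = 2.670
  c=4: 4 × 0.79 = 3.160
  c=5: 5 × 0.67 = 3.350
  c=6: 6 × 0.55 = 3.300
  c=7: 7 × 0.41 = 2.870
  c=8: 8 × 0.33 = 2.640
Maximum at c = 5 (3.350 hatchlings surviving to independence).

5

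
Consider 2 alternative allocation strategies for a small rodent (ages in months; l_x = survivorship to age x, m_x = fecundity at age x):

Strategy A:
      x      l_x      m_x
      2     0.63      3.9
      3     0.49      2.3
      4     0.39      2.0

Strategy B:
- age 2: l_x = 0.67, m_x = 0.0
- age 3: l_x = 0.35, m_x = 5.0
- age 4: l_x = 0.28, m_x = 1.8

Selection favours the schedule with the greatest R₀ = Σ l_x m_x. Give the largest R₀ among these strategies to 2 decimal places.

Strategy A: R₀ = 0.63×3.9 + 0.49×2.3 + 0.39×2.0 = 4.3640
Strategy B: R₀ = 0.67×0.0 + 0.35×5.0 + 0.28×1.8 = 2.2540
Highest R₀: strategy A with 4.3640.

4.36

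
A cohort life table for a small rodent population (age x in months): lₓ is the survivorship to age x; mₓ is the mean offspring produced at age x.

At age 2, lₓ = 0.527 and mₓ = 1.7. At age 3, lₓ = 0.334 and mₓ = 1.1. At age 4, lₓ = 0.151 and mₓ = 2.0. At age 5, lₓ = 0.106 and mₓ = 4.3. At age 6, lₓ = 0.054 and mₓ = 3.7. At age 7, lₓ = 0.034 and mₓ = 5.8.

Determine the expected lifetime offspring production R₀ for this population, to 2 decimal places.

R₀ = Σ lₓ mₓ:
  age 2: 0.527 × 1.7 = 0.8959
  age 3: 0.334 × 1.1 = 0.3674
  age 4: 0.151 × 2.0 = 0.3020
  age 5: 0.106 × 4.3 = 0.4558
  age 6: 0.054 × 3.7 = 0.1998
  age 7: 0.034 × 5.8 = 0.1972
R₀ = 0.8959 + 0.3674 + 0.3020 + 0.4558 + 0.1998 + 0.1972 = 2.4181

2.42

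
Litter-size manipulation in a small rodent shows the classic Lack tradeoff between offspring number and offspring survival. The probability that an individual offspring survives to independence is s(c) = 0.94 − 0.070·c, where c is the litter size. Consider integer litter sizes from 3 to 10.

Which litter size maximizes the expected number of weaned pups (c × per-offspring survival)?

Expected weaned pups = c × s(c):
  c=3: 3 × 0.730 = 2.190
  c=4: 4 × 0.660 = 2.640
  c=5: 5 × 0.590 = 2.950
  c=6: 6 × 0.520 = 3.120
  c=7: 7 × 0.450 = 3.150
  c=8: 8 × 0.380 = 3.040
  c=9: 9 × 0.310 = 2.790
  c=10: 10 × 0.240 = 2.400
Maximum at c = 7 (3.150 weaned pups).

7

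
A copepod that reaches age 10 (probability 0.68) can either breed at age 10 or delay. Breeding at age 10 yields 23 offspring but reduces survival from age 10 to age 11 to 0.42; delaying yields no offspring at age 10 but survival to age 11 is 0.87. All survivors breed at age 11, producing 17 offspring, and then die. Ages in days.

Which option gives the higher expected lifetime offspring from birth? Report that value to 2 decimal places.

20.50

breed at age 10: R₀ = 0.68 × (23 + 0.42 × 17) = 0.68 × 30.1400 = 20.4952
delay to age 11: R₀ = 0.68 × (0.87 × 17) = 0.68 × 14.7900 = 10.0572
Higher: breed at age 10 (20.4952).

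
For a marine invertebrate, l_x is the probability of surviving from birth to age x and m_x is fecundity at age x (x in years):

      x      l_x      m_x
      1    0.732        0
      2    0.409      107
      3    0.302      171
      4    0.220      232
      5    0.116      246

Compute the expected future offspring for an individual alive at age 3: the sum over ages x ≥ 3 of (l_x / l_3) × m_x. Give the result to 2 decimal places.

l_3 = 0.302. Conditional survival from age 3 to x is l_x / l_3.
  x=3: (0.302/0.302) × 171 = 171.0000
  x=4: (0.220/0.302) × 232 = 169.0066
  x=5: (0.116/0.302) × 246 = 94.4901
Sum = 171.0000 + 169.0066 + 94.4901 = 434.4967

434.50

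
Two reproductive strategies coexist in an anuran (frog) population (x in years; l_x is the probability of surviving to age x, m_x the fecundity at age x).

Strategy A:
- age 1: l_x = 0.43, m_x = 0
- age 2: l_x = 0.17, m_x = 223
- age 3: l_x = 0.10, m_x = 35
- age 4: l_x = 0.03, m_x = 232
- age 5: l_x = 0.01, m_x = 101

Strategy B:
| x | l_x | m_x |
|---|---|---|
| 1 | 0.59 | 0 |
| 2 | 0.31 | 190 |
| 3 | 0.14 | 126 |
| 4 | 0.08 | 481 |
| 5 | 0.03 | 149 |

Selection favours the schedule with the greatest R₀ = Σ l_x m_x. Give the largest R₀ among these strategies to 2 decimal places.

Strategy A: R₀ = 0.43×0 + 0.17×223 + 0.10×35 + 0.03×232 + 0.01×101 = 49.3800
Strategy B: R₀ = 0.59×0 + 0.31×190 + 0.14×126 + 0.08×481 + 0.03×149 = 119.4900
Highest R₀: strategy B with 119.4900.

119.49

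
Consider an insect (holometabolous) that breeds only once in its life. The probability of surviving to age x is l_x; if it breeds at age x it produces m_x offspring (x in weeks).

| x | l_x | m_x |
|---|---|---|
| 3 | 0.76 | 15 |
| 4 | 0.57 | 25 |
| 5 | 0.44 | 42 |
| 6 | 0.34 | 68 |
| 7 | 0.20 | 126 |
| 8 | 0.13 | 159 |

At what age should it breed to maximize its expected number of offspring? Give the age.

7

Expected offspring if breeding at age x = l_x × m_x:
  age 3: 0.76 × 15 = 11.400
  age 4: 0.57 × 25 = 14.250
  age 5: 0.44 × 42 = 18.480
  age 6: 0.34 × 68 = 23.120
  age 7: 0.20 × 126 = 25.200
  age 8: 0.13 × 159 = 20.670
Maximum at age 7 (25.200).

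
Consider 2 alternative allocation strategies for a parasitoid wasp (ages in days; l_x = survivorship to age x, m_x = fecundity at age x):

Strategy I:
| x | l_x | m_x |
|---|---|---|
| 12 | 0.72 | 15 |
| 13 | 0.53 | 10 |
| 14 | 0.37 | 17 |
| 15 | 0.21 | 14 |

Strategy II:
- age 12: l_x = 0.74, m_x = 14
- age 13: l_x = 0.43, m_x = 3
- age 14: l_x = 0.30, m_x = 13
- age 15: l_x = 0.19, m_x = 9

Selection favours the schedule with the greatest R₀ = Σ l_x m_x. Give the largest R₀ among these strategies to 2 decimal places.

25.33

Strategy I: R₀ = 0.72×15 + 0.53×10 + 0.37×17 + 0.21×14 = 25.3300
Strategy II: R₀ = 0.74×14 + 0.43×3 + 0.30×13 + 0.19×9 = 17.2600
Highest R₀: strategy I with 25.3300.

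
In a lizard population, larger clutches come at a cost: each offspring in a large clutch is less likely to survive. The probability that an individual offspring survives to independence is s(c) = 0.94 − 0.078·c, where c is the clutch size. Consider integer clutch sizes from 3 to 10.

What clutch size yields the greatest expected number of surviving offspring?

6

Expected surviving offspring = c × s(c):
  c=3: 3 × 0.706 = 2.118
  c=4: 4 × 0.628 = 2.512
  c=5: 5 × 0.550 = 2.750
  c=6: 6 × 0.472 = 2.832
  c=7: 7 × 0.394 = 2.758
  c=8: 8 × 0.316 = 2.528
  c=9: 9 × 0.238 = 2.142
  c=10: 10 × 0.160 = 1.600
Maximum at c = 6 (2.832 surviving offspring).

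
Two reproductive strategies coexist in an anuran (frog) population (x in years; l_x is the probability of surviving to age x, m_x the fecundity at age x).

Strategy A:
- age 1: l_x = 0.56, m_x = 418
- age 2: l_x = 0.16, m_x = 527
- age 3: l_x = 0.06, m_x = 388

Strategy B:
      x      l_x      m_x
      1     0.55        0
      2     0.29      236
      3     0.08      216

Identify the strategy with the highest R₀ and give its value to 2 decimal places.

341.68

Strategy A: R₀ = 0.56×418 + 0.16×527 + 0.06×388 = 341.6800
Strategy B: R₀ = 0.55×0 + 0.29×236 + 0.08×216 = 85.7200
Highest R₀: strategy A with 341.6800.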